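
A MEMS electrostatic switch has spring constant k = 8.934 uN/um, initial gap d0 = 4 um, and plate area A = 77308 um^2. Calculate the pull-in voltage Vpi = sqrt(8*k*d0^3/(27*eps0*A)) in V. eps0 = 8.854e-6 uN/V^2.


Step 1: Compute numerator: 8 * k * d0^3 = 8 * 8.934 * 4^3 = 4574.208
Step 2: Compute denominator: 27 * eps0 * A = 27 * 8.854e-6 * 77308 = 18.481096
Step 3: Vpi = sqrt(4574.208 / 18.481096)
Vpi = 15.73 V


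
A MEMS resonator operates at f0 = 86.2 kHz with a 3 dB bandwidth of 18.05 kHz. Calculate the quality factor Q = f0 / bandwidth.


Step 1: Q = f0 / bandwidth
Step 2: Q = 86.2 / 18.05
Q = 4.8


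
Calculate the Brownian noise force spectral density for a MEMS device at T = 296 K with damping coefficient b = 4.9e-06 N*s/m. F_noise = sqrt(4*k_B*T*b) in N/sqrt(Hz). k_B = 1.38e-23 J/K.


Step 1: Compute 4 * k_B * T * b
= 4 * 1.38e-23 * 296 * 4.9e-06
= 8.0062e-26 N^2/Hz
Step 2: F_noise = sqrt(8.0062e-26)
F_noise = 2.83e-13 N/sqrt(Hz)


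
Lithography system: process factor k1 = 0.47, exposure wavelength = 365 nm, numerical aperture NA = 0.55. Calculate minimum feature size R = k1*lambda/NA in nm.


Step 1: Identify values: k1 = 0.47, lambda = 365 nm, NA = 0.55
Step 2: R = k1 * lambda / NA
R = 0.47 * 365 / 0.55
R = 311.9 nm


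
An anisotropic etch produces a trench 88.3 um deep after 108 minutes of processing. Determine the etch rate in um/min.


Step 1: Etch rate = depth / time
Step 2: rate = 88.3 / 108
rate = 0.818 um/min


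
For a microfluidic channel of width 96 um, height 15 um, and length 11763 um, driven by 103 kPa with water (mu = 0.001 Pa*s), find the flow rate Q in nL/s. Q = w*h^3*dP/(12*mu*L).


Step 1: Convert all dimensions to SI (meters).
w = 96e-6 m, h = 15e-6 m, L = 11763e-6 m, dP = 103e3 Pa
Step 2: Q = w * h^3 * dP / (12 * mu * L)
Q = 96e-6 * (15e-6)^3 * 103e3 / (12 * 0.001 * 11763e-6) = 2.3641928e-10 m^3/s
Step 3: Convert Q from m^3/s to nL/s (1 m^3 = 1e12 nL, so multiply by 1e12).
Q = 236.419 nL/s


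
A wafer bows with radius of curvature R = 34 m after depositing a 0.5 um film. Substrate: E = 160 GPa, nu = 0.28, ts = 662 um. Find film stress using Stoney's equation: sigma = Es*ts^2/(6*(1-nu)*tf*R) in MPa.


Step 1: Compute numerator: Es * ts^2 = 160 * 662^2 = 70119040 (GPa*um^2)
Step 2: Compute denominator (R in um): 6*(1-nu)*tf*R = 6*0.72*0.5*34e6 = 73440000.0 (um^2)
Step 3: sigma (GPa) = 70119040 / 73440000.0 = 9.5478e-01 GPa
Step 4: Convert to MPa (x1000): sigma = 954.8 MPa


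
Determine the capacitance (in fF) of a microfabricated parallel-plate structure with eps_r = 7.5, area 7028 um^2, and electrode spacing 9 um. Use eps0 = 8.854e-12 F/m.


Step 1: Convert area to m^2: A = 7028e-12 m^2
Step 2: Convert gap to m: d = 9e-6 m
Step 3: C = eps0 * eps_r * A / d
C = 8.854e-12 * 7.5 * 7028e-12 / 9e-6
Step 4: Convert to fF (multiply by 1e15).
C = 51.85 fF


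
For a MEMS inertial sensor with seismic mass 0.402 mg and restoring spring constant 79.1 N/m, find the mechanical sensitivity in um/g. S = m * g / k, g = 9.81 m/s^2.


Step 1: Convert mass: m = 0.402 mg = 4.02e-07 kg
Step 2: S = m * g / k = 4.02e-07 * 9.81 / 79.1
Step 3: S = 4.99e-08 m/g
Step 4: Convert to um/g: S = 0.05 um/g


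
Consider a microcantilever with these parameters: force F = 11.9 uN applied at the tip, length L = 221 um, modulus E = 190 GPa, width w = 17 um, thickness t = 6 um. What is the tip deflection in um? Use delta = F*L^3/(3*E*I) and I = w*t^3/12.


Step 1: Calculate the second moment of area.
I = w * t^3 / 12 = 17 * 6^3 / 12 = 306.0 um^4
Step 2: Convert E to consistent units (1 GPa = 1000 uN/um^2).
E = 190 GPa = 190000 uN/um^2
Step 3: Calculate tip deflection.
delta = F * L^3 / (3 * E * I)
delta = 11.9 * 221^3 / (3 * 190000 * 306.0)
delta = 0.7364 um


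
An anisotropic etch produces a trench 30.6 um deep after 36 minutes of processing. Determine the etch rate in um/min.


Step 1: Etch rate = depth / time
Step 2: rate = 30.6 / 36
rate = 0.85 um/min


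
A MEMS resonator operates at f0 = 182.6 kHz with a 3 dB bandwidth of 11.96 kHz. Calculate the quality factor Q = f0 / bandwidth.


Step 1: Q = f0 / bandwidth
Step 2: Q = 182.6 / 11.96
Q = 15.3


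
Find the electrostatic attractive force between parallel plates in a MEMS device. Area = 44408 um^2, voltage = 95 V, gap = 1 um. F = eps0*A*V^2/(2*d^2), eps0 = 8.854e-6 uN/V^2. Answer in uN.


Step 1: Identify parameters.
eps0 = 8.854e-6 uN/V^2, A = 44408 um^2, V = 95 V, d = 1 um
Step 2: Compute V^2 = 95^2 = 9025
Step 3: Compute d^2 = 1^2 = 1
Step 4: F = 0.5 * 8.854e-6 * 44408 * 9025 / 1
F = 1774.263 uN


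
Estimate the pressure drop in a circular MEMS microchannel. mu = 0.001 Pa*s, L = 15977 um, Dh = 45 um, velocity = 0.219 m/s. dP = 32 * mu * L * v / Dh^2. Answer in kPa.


Step 1: Convert to SI: L = 15977e-6 m, Dh = 45e-6 m
Step 2: dP = 32 * 0.001 * 15977e-6 * 0.219 / (45e-6)^2
Step 3: dP = 55292.25 Pa
Step 4: Convert to kPa: dP = 55.29 kPa


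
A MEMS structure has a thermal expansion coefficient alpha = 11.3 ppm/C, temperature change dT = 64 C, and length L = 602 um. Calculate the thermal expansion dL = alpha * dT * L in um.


Step 1: Convert CTE: alpha = 11.3 ppm/C = 11.3e-6 /C
Step 2: dL = 11.3e-6 * 64 * 602
dL = 0.4354 um


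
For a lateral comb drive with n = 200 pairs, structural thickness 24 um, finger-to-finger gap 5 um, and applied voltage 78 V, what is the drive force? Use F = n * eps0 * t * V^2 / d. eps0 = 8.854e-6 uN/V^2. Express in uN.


Step 1: Parameters: n=200, eps0=8.854e-6 uN/V^2, t=24 um, V=78 V, d=5 um
Step 2: V^2 = 6084
Step 3: F = 200 * 8.854e-6 * 24 * 6084 / 5
F = 51.713 uN


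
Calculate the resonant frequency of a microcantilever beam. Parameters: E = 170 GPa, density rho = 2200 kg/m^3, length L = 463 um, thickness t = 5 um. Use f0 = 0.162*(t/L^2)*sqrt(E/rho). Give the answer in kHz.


Step 1: Convert units to SI.
t_SI = 5e-6 m, L_SI = 463e-6 m
Step 2: Calculate sqrt(E/rho).
sqrt(170e9 / 2200) = 8790.49 m/s
Step 3: Compute f0.
f0 = 0.162 * 5e-6 / (463e-6)^2 * 8790.49 = 33215.1 Hz = 33.22 kHz


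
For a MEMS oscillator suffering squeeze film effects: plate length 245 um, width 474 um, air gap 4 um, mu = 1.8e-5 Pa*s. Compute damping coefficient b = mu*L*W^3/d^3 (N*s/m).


Step 1: Convert to SI.
L = 245e-6 m, W = 474e-6 m, d = 4e-6 m
Step 2: W^3 = (474e-6)^3 = 1.06e-10 m^3
Step 3: d^3 = (4e-6)^3 = 6.40e-17 m^3
Step 4: b = 1.8e-5 * 245e-6 * 1.06e-10 / 6.40e-17
b = 7.34e-03 N*s/m


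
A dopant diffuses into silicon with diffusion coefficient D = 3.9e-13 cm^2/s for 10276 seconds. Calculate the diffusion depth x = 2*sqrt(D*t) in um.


Step 1: Compute D*t = 3.9e-13 * 10276 = 4.00764e-09 cm^2
Step 2: sqrt(D*t) = 6.33059e-05 cm
Step 3: x = 2 * 6.33059e-05 cm = 1.266118e-04 cm
Step 4: Convert to um (1 cm = 1e4 um): x = 1.266 um


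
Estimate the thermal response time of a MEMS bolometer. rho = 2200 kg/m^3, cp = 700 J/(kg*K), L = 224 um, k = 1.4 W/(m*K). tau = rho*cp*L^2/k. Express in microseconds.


Step 1: Convert L to m: L = 224e-6 m
Step 2: L^2 = (224e-6)^2 = 5.0176e-08 m^2
Step 3: tau = 2200 * 700 * 5.0176e-08 / 1.4 = 5.51936e-02 s
Step 4: Convert to microseconds (multiply by 1e6).
tau = 55193.6 us


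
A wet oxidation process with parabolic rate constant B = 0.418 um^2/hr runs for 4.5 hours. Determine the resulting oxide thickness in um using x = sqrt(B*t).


Step 1: Compute B*t = 0.418 * 4.5 = 1.881
Step 2: x = sqrt(1.881)
x = 1.371 um


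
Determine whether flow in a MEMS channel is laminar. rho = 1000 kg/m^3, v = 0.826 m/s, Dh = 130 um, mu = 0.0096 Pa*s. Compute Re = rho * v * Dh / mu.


Step 1: Convert Dh to meters: Dh = 130e-6 m
Step 2: Re = rho * v * Dh / mu
Re = 1000 * 0.826 * 130e-6 / 0.0096
Re = 11.185
Since Re = 11.185 is below ~2300, the flow is laminar.


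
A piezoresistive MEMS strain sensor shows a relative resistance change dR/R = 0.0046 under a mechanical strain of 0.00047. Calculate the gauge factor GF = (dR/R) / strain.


Step 1: Identify values.
dR/R = 0.0046, strain = 0.00047
Step 2: GF = (dR/R) / strain = 0.0046 / 0.00047
GF = 9.8


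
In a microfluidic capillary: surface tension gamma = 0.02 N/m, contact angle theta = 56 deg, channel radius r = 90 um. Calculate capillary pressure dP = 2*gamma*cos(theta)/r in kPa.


Step 1: cos(56 deg) = 0.5592
Step 2: Convert r to m: r = 90e-6 m
Step 3: dP = 2 * 0.02 * 0.5592 / 90e-6 = 248.5 Pa
Step 4: Convert Pa to kPa (divide by 1000).
dP = 0.25 kPa


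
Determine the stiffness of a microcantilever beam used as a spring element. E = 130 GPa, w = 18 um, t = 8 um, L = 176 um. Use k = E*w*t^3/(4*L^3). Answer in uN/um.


Step 1: Convert E to consistent units (1 GPa = 1000 uN/um^2).
E = 130 GPa = 130000 uN/um^2
Step 2: Compute t^3 = 8^3 = 512
Step 3: Compute L^3 = 176^3 = 5451776
Step 4: k = 130000 * 18 * 512 / (4 * 5451776)
k = 54.9399 uN/um


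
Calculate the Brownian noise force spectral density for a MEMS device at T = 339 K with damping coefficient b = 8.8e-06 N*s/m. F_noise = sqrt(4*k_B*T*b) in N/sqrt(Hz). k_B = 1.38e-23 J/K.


Step 1: Compute 4 * k_B * T * b
= 4 * 1.38e-23 * 339 * 8.8e-06
= 1.6467e-25 N^2/Hz
Step 2: F_noise = sqrt(1.6467e-25)
F_noise = 4.06e-13 N/sqrt(Hz)


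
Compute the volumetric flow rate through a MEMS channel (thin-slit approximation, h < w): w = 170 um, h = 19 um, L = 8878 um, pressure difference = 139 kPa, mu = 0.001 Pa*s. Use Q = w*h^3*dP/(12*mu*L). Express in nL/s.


Step 1: Convert all dimensions to SI (meters).
w = 170e-6 m, h = 19e-6 m, L = 8878e-6 m, dP = 139e3 Pa
Step 2: Q = w * h^3 * dP / (12 * mu * L)
Q = 170e-6 * (19e-6)^3 * 139e3 / (12 * 0.001 * 8878e-6) = 1.52134649e-09 m^3/s
Step 3: Convert Q from m^3/s to nL/s (1 m^3 = 1e12 nL, so multiply by 1e12).
Q = 1521.346 nL/s


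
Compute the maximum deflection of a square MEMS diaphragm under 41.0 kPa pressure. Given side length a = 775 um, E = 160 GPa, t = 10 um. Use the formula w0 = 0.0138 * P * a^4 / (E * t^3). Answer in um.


Step 1: Convert pressure to compatible units (E is in GPa, so P in GPa).
P = 41.0 kPa = 41.0e-6 GPa
Step 2: Compute numerator: 0.0138 * P * a^4.
a^4 = 775^4 = 360750390625
numerator = 0.0138 * 41.0e-6 * 360750390625 = 2.041126e+05
Step 3: Compute denominator: E * t^3 = 160 * 10^3 = 160000
Step 4: w0 = numerator / denominator = 2.041126e+05 / 160000 = 1.2757 um


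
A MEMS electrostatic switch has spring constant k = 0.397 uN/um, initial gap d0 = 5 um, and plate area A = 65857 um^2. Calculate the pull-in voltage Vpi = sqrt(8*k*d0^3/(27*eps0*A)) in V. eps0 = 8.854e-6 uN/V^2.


Step 1: Compute numerator: 8 * k * d0^3 = 8 * 0.397 * 5^3 = 397.0
Step 2: Compute denominator: 27 * eps0 * A = 27 * 8.854e-6 * 65857 = 15.743643
Step 3: Vpi = sqrt(397.0 / 15.743643)
Vpi = 5.02 V


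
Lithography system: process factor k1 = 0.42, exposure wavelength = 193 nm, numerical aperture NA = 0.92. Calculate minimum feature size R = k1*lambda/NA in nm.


Step 1: Identify values: k1 = 0.42, lambda = 193 nm, NA = 0.92
Step 2: R = k1 * lambda / NA
R = 0.42 * 193 / 0.92
R = 88.1 nm


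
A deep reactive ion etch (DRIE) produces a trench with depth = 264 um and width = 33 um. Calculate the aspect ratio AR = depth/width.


Step 1: AR = depth / width
Step 2: AR = 264 / 33
AR = 8.0


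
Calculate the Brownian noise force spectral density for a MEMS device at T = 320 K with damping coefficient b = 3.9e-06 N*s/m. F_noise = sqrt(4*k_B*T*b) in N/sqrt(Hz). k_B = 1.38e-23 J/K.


Step 1: Compute 4 * k_B * T * b
= 4 * 1.38e-23 * 320 * 3.9e-06
= 6.8890e-26 N^2/Hz
Step 2: F_noise = sqrt(6.8890e-26)
F_noise = 2.62e-13 N/sqrt(Hz)


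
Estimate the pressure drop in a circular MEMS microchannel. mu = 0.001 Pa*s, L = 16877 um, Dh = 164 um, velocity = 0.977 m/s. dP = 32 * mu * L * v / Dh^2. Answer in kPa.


Step 1: Convert to SI: L = 16877e-6 m, Dh = 164e-6 m
Step 2: dP = 32 * 0.001 * 16877e-6 * 0.977 / (164e-6)^2
Step 3: dP = 19617.88 Pa
Step 4: Convert to kPa: dP = 19.62 kPa


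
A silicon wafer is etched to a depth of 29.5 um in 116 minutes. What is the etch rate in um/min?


Step 1: Etch rate = depth / time
Step 2: rate = 29.5 / 116
rate = 0.254 um/min


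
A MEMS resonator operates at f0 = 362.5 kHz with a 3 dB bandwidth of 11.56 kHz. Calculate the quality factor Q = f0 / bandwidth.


Step 1: Q = f0 / bandwidth
Step 2: Q = 362.5 / 11.56
Q = 31.4


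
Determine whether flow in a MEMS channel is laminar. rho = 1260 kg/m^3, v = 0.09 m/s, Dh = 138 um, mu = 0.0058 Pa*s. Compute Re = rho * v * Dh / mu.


Step 1: Convert Dh to meters: Dh = 138e-6 m
Step 2: Re = rho * v * Dh / mu
Re = 1260 * 0.09 * 138e-6 / 0.0058
Re = 2.698
Since Re = 2.698 is below ~2300, the flow is laminar.


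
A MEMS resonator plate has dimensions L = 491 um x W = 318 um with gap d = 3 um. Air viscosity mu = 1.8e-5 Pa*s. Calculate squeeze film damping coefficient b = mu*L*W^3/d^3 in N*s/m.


Step 1: Convert to SI.
L = 491e-6 m, W = 318e-6 m, d = 3e-6 m
Step 2: W^3 = (318e-6)^3 = 3.22e-11 m^3
Step 3: d^3 = (3e-6)^3 = 2.70e-17 m^3
Step 4: b = 1.8e-5 * 491e-6 * 3.22e-11 / 2.70e-17
b = 1.05e-02 N*s/m


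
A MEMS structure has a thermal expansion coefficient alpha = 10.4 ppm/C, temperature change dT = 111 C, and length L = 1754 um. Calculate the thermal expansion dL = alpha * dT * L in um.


Step 1: Convert CTE: alpha = 10.4 ppm/C = 10.4e-6 /C
Step 2: dL = 10.4e-6 * 111 * 1754
dL = 2.0248 um


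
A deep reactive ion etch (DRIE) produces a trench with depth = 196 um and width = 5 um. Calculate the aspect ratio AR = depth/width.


Step 1: AR = depth / width
Step 2: AR = 196 / 5
AR = 39.2


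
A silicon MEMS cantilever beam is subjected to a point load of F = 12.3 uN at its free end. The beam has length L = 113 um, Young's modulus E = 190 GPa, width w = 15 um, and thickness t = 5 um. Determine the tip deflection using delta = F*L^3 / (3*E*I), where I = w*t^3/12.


Step 1: Calculate the second moment of area.
I = w * t^3 / 12 = 15 * 5^3 / 12 = 156.25 um^4
Step 2: Convert E to consistent units (1 GPa = 1000 uN/um^2).
E = 190 GPa = 190000 uN/um^2
Step 3: Calculate tip deflection.
delta = F * L^3 / (3 * E * I)
delta = 12.3 * 113^3 / (3 * 190000 * 156.25)
delta = 0.1993 um


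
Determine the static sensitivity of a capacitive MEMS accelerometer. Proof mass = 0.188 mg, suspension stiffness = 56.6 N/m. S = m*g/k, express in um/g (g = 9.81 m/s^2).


Step 1: Convert mass: m = 0.188 mg = 1.88e-07 kg
Step 2: S = m * g / k = 1.88e-07 * 9.81 / 56.6
Step 3: S = 3.26e-08 m/g
Step 4: Convert to um/g: S = 0.033 um/g


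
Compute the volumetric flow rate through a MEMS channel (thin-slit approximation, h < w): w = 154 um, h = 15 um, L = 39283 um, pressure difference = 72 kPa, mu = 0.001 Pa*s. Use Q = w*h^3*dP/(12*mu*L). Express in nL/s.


Step 1: Convert all dimensions to SI (meters).
w = 154e-6 m, h = 15e-6 m, L = 39283e-6 m, dP = 72e3 Pa
Step 2: Q = w * h^3 * dP / (12 * mu * L)
Q = 154e-6 * (15e-6)^3 * 72e3 / (12 * 0.001 * 39283e-6) = 7.938548e-11 m^3/s
Step 3: Convert Q from m^3/s to nL/s (1 m^3 = 1e12 nL, so multiply by 1e12).
Q = 79.385 nL/s


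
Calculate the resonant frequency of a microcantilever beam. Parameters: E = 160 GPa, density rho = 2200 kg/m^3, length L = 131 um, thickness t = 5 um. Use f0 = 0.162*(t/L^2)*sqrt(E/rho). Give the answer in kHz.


Step 1: Convert units to SI.
t_SI = 5e-6 m, L_SI = 131e-6 m
Step 2: Calculate sqrt(E/rho).
sqrt(160e9 / 2200) = 8528.03 m/s
Step 3: Compute f0.
f0 = 0.162 * 5e-6 / (131e-6)^2 * 8528.03 = 402523.4 Hz = 402.52 kHz


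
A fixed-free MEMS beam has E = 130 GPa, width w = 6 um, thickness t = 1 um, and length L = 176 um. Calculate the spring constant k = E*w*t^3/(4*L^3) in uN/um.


Step 1: Convert E to consistent units (1 GPa = 1000 uN/um^2).
E = 130 GPa = 130000 uN/um^2
Step 2: Compute t^3 = 1^3 = 1
Step 3: Compute L^3 = 176^3 = 5451776
Step 4: k = 130000 * 6 * 1 / (4 * 5451776)
k = 0.0358 uN/um


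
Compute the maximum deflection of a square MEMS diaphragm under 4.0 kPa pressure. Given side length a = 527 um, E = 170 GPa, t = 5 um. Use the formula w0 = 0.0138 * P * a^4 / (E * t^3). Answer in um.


Step 1: Convert pressure to compatible units (E is in GPa, so P in GPa).
P = 4.0 kPa = 4.0e-6 GPa
Step 2: Compute numerator: 0.0138 * P * a^4.
a^4 = 527^4 = 77133397441
numerator = 0.0138 * 4.0e-6 * 77133397441 = 4.25776e+03
Step 3: Compute denominator: E * t^3 = 170 * 5^3 = 21250
Step 4: w0 = numerator / denominator = 4.25776e+03 / 21250 = 0.2004 um


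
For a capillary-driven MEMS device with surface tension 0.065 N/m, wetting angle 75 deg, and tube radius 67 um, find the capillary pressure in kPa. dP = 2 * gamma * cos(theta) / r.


Step 1: cos(75 deg) = 0.2588
Step 2: Convert r to m: r = 67e-6 m
Step 3: dP = 2 * 0.065 * 0.2588 / 67e-6 = 502.1 Pa
Step 4: Convert Pa to kPa (divide by 1000).
dP = 0.5 kPa


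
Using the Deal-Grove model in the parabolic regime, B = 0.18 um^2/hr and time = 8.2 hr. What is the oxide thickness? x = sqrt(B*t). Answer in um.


Step 1: Compute B*t = 0.18 * 8.2 = 1.476
Step 2: x = sqrt(1.476)
x = 1.215 um


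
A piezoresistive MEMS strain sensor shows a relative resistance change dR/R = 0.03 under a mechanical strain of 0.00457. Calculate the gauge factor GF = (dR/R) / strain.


Step 1: Identify values.
dR/R = 0.03, strain = 0.00457
Step 2: GF = (dR/R) / strain = 0.03 / 0.00457
GF = 6.6


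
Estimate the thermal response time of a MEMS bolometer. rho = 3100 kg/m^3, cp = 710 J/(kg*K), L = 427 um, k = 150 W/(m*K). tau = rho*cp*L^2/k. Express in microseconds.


Step 1: Convert L to m: L = 427e-6 m
Step 2: L^2 = (427e-6)^2 = 1.82329e-07 m^2
Step 3: tau = 3100 * 710 * 1.82329e-07 / 150 = 2.67537419e-03 s
Step 4: Convert to microseconds (multiply by 1e6).
tau = 2675.374 us


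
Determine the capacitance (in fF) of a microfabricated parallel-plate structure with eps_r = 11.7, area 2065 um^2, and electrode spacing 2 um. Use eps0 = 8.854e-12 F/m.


Step 1: Convert area to m^2: A = 2065e-12 m^2
Step 2: Convert gap to m: d = 2e-6 m
Step 3: C = eps0 * eps_r * A / d
C = 8.854e-12 * 11.7 * 2065e-12 / 2e-6
Step 4: Convert to fF (multiply by 1e15).
C = 106.96 fF


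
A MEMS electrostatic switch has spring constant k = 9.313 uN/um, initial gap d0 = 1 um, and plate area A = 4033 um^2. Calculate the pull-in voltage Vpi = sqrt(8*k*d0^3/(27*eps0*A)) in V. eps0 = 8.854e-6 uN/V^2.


Step 1: Compute numerator: 8 * k * d0^3 = 8 * 9.313 * 1^3 = 74.504
Step 2: Compute denominator: 27 * eps0 * A = 27 * 8.854e-6 * 4033 = 0.964121
Step 3: Vpi = sqrt(74.504 / 0.964121)
Vpi = 8.79 V


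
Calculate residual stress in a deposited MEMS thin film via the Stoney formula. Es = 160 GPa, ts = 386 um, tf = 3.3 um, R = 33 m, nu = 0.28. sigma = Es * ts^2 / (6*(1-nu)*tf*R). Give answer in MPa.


Step 1: Compute numerator: Es * ts^2 = 160 * 386^2 = 23839360 (GPa*um^2)
Step 2: Compute denominator (R in um): 6*(1-nu)*tf*R = 6*0.72*3.3*33e6 = 470448000.0 (um^2)
Step 3: sigma (GPa) = 23839360 / 470448000.0 = 5.0674e-02 GPa
Step 4: Convert to MPa (x1000): sigma = 50.7 MPa


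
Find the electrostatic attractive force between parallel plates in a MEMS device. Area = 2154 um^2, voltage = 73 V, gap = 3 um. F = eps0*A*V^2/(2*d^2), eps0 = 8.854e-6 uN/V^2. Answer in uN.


Step 1: Identify parameters.
eps0 = 8.854e-6 uN/V^2, A = 2154 um^2, V = 73 V, d = 3 um
Step 2: Compute V^2 = 73^2 = 5329
Step 3: Compute d^2 = 3^2 = 9
Step 4: F = 0.5 * 8.854e-6 * 2154 * 5329 / 9
F = 5.646 uN


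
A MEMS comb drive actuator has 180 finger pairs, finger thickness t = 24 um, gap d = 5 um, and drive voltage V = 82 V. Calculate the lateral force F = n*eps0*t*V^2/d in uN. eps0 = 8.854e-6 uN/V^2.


Step 1: Parameters: n=180, eps0=8.854e-6 uN/V^2, t=24 um, V=82 V, d=5 um
Step 2: V^2 = 6724
Step 3: F = 180 * 8.854e-6 * 24 * 6724 / 5
F = 51.438 uN


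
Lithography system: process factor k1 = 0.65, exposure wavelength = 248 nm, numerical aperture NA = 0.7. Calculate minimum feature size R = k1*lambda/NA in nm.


Step 1: Identify values: k1 = 0.65, lambda = 248 nm, NA = 0.7
Step 2: R = k1 * lambda / NA
R = 0.65 * 248 / 0.7
R = 230.3 nm


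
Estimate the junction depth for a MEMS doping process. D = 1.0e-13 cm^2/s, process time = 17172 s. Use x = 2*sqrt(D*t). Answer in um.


Step 1: Compute D*t = 1.0e-13 * 17172 = 1.7172e-09 cm^2
Step 2: sqrt(D*t) = 4.1439e-05 cm
Step 3: x = 2 * 4.1439e-05 cm = 8.2878e-05 cm
Step 4: Convert to um (1 cm = 1e4 um): x = 0.829 um


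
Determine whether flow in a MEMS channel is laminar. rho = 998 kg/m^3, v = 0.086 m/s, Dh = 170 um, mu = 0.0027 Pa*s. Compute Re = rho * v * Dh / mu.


Step 1: Convert Dh to meters: Dh = 170e-6 m
Step 2: Re = rho * v * Dh / mu
Re = 998 * 0.086 * 170e-6 / 0.0027
Re = 5.404
Since Re = 5.404 is below ~2300, the flow is laminar.


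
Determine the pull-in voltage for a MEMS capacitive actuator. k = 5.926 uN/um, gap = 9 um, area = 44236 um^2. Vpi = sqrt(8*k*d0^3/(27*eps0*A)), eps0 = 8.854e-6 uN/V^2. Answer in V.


Step 1: Compute numerator: 8 * k * d0^3 = 8 * 5.926 * 9^3 = 34560.432
Step 2: Compute denominator: 27 * eps0 * A = 27 * 8.854e-6 * 44236 = 10.57497
Step 3: Vpi = sqrt(34560.432 / 10.57497)
Vpi = 57.17 V


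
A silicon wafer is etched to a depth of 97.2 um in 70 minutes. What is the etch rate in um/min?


Step 1: Etch rate = depth / time
Step 2: rate = 97.2 / 70
rate = 1.389 um/min


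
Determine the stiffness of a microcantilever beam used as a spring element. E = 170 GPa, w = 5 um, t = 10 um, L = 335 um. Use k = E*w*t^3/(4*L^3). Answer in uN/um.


Step 1: Convert E to consistent units (1 GPa = 1000 uN/um^2).
E = 170 GPa = 170000 uN/um^2
Step 2: Compute t^3 = 10^3 = 1000
Step 3: Compute L^3 = 335^3 = 37595375
Step 4: k = 170000 * 5 * 1000 / (4 * 37595375)
k = 5.6523 uN/um


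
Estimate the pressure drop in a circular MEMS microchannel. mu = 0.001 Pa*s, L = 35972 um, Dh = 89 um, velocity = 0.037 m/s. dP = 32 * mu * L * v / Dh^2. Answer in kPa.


Step 1: Convert to SI: L = 35972e-6 m, Dh = 89e-6 m
Step 2: dP = 32 * 0.001 * 35972e-6 * 0.037 / (89e-6)^2
Step 3: dP = 5376.95 Pa
Step 4: Convert to kPa: dP = 5.38 kPa


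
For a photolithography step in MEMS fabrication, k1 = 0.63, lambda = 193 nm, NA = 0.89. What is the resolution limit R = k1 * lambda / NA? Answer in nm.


Step 1: Identify values: k1 = 0.63, lambda = 193 nm, NA = 0.89
Step 2: R = k1 * lambda / NA
R = 0.63 * 193 / 0.89
R = 136.6 nm


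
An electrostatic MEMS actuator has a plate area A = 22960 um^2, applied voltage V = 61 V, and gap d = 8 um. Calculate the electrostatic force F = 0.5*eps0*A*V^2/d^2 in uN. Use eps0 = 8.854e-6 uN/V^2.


Step 1: Identify parameters.
eps0 = 8.854e-6 uN/V^2, A = 22960 um^2, V = 61 V, d = 8 um
Step 2: Compute V^2 = 61^2 = 3721
Step 3: Compute d^2 = 8^2 = 64
Step 4: F = 0.5 * 8.854e-6 * 22960 * 3721 / 64
F = 5.91 uN


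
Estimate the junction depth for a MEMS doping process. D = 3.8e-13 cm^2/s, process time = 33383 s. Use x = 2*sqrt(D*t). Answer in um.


Step 1: Compute D*t = 3.8e-13 * 33383 = 1.268554e-08 cm^2
Step 2: sqrt(D*t) = 1.1263e-04 cm
Step 3: x = 2 * 1.1263e-04 cm = 2.2526e-04 cm
Step 4: Convert to um (1 cm = 1e4 um): x = 2.253 um


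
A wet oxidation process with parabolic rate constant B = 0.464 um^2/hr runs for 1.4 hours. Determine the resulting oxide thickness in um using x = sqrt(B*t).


Step 1: Compute B*t = 0.464 * 1.4 = 0.6496
Step 2: x = sqrt(0.6496)
x = 0.806 um


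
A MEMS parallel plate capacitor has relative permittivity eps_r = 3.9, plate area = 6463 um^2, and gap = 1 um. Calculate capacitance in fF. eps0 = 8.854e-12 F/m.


Step 1: Convert area to m^2: A = 6463e-12 m^2
Step 2: Convert gap to m: d = 1e-6 m
Step 3: C = eps0 * eps_r * A / d
C = 8.854e-12 * 3.9 * 6463e-12 / 1e-6
Step 4: Convert to fF (multiply by 1e15).
C = 223.17 fF


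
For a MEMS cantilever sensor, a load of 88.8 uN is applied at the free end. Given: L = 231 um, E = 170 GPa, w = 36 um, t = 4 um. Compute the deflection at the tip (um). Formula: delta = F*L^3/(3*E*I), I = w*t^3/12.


Step 1: Calculate the second moment of area.
I = w * t^3 / 12 = 36 * 4^3 / 12 = 192.0 um^4
Step 2: Convert E to consistent units (1 GPa = 1000 uN/um^2).
E = 170 GPa = 170000 uN/um^2
Step 3: Calculate tip deflection.
delta = F * L^3 / (3 * E * I)
delta = 88.8 * 231^3 / (3 * 170000 * 192.0)
delta = 11.1783 um


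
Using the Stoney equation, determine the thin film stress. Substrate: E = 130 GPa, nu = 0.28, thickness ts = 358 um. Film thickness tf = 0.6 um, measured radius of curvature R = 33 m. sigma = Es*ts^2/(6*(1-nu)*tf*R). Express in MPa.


Step 1: Compute numerator: Es * ts^2 = 130 * 358^2 = 16661320 (GPa*um^2)
Step 2: Compute denominator (R in um): 6*(1-nu)*tf*R = 6*0.72*0.6*33e6 = 85536000.0 (um^2)
Step 3: sigma (GPa) = 16661320 / 85536000.0 = 1.94787e-01 GPa
Step 4: Convert to MPa (x1000): sigma = 194.8 MPa


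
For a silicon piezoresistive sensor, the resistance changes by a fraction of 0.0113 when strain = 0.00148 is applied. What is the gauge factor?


Step 1: Identify values.
dR/R = 0.0113, strain = 0.00148
Step 2: GF = (dR/R) / strain = 0.0113 / 0.00148
GF = 7.6


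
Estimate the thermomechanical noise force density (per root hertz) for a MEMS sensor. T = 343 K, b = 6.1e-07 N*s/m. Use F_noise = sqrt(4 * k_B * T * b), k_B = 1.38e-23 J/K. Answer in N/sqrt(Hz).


Step 1: Compute 4 * k_B * T * b
= 4 * 1.38e-23 * 343 * 6.1e-07
= 1.1549e-26 N^2/Hz
Step 2: F_noise = sqrt(1.1549e-26)
F_noise = 1.07e-13 N/sqrt(Hz)


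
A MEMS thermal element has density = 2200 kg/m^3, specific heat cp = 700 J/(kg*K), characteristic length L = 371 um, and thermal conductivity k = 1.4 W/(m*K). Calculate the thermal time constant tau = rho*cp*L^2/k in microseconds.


Step 1: Convert L to m: L = 371e-6 m
Step 2: L^2 = (371e-6)^2 = 1.37641e-07 m^2
Step 3: tau = 2200 * 700 * 1.37641e-07 / 1.4 = 1.514051e-01 s
Step 4: Convert to microseconds (multiply by 1e6).
tau = 151405.1 us


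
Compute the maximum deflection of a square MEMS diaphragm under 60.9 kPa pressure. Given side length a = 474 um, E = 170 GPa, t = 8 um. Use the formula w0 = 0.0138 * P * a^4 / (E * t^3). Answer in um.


Step 1: Convert pressure to compatible units (E is in GPa, so P in GPa).
P = 60.9 kPa = 60.9e-6 GPa
Step 2: Compute numerator: 0.0138 * P * a^4.
a^4 = 474^4 = 50479304976
numerator = 0.0138 * 60.9e-6 * 50479304976 = 4.24238e+04
Step 3: Compute denominator: E * t^3 = 170 * 8^3 = 87040
Step 4: w0 = numerator / denominator = 4.24238e+04 / 87040 = 0.4874 um


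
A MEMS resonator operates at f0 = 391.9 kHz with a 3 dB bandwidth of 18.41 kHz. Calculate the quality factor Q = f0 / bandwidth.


Step 1: Q = f0 / bandwidth
Step 2: Q = 391.9 / 18.41
Q = 21.3


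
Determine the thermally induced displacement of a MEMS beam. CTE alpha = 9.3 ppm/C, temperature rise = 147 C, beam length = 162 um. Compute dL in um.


Step 1: Convert CTE: alpha = 9.3 ppm/C = 9.3e-6 /C
Step 2: dL = 9.3e-6 * 147 * 162
dL = 0.2215 um


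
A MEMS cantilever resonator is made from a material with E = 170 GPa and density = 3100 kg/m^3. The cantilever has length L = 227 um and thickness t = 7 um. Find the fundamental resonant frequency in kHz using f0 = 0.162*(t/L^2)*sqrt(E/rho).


Step 1: Convert units to SI.
t_SI = 7e-6 m, L_SI = 227e-6 m
Step 2: Calculate sqrt(E/rho).
sqrt(170e9 / 3100) = 7405.32 m/s
Step 3: Compute f0.
f0 = 0.162 * 7e-6 / (227e-6)^2 * 7405.32 = 162969.1 Hz = 162.97 kHz


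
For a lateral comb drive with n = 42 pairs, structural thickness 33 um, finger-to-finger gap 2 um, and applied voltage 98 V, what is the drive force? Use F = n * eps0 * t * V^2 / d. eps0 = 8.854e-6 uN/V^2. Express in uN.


Step 1: Parameters: n=42, eps0=8.854e-6 uN/V^2, t=33 um, V=98 V, d=2 um
Step 2: V^2 = 9604
Step 3: F = 42 * 8.854e-6 * 33 * 9604 / 2
F = 58.928 uN


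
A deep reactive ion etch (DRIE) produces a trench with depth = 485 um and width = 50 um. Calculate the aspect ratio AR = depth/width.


Step 1: AR = depth / width
Step 2: AR = 485 / 50
AR = 9.7


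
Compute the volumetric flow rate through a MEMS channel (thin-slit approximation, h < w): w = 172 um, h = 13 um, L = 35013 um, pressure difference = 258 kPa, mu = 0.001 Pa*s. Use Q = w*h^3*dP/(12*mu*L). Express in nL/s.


Step 1: Convert all dimensions to SI (meters).
w = 172e-6 m, h = 13e-6 m, L = 35013e-6 m, dP = 258e3 Pa
Step 2: Q = w * h^3 * dP / (12 * mu * L)
Q = 172e-6 * (13e-6)^3 * 258e3 / (12 * 0.001 * 35013e-6) = 2.3204256e-10 m^3/s
Step 3: Convert Q from m^3/s to nL/s (1 m^3 = 1e12 nL, so multiply by 1e12).
Q = 232.043 nL/s


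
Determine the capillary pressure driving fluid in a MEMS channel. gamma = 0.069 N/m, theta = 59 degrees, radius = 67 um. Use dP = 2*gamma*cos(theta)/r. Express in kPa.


Step 1: cos(59 deg) = 0.515
Step 2: Convert r to m: r = 67e-6 m
Step 3: dP = 2 * 0.069 * 0.515 / 67e-6 = 1060.7 Pa
Step 4: Convert Pa to kPa (divide by 1000).
dP = 1.06 kPa


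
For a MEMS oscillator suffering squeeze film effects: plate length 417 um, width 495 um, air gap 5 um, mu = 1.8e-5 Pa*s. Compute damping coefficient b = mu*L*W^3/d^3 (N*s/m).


Step 1: Convert to SI.
L = 417e-6 m, W = 495e-6 m, d = 5e-6 m
Step 2: W^3 = (495e-6)^3 = 1.21e-10 m^3
Step 3: d^3 = (5e-6)^3 = 1.25e-16 m^3
Step 4: b = 1.8e-5 * 417e-6 * 1.21e-10 / 1.25e-16
b = 7.28e-03 N*s/m


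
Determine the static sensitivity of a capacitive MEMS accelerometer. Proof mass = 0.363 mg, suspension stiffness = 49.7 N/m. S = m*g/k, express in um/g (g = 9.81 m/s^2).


Step 1: Convert mass: m = 0.363 mg = 3.63e-07 kg
Step 2: S = m * g / k = 3.63e-07 * 9.81 / 49.7
Step 3: S = 7.17e-08 m/g
Step 4: Convert to um/g: S = 0.072 um/g


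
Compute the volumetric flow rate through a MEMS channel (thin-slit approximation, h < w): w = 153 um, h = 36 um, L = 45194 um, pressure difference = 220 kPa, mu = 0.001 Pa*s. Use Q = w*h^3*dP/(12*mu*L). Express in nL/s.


Step 1: Convert all dimensions to SI (meters).
w = 153e-6 m, h = 36e-6 m, L = 45194e-6 m, dP = 220e3 Pa
Step 2: Q = w * h^3 * dP / (12 * mu * L)
Q = 153e-6 * (36e-6)^3 * 220e3 / (12 * 0.001 * 45194e-6) = 2.8957401e-09 m^3/s
Step 3: Convert Q from m^3/s to nL/s (1 m^3 = 1e12 nL, so multiply by 1e12).
Q = 2895.74 nL/s


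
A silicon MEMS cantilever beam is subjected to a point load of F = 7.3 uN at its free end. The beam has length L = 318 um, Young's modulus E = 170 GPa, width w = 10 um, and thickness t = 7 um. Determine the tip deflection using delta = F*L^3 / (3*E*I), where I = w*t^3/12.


Step 1: Calculate the second moment of area.
I = w * t^3 / 12 = 10 * 7^3 / 12 = 285.8333 um^4
Step 2: Convert E to consistent units (1 GPa = 1000 uN/um^2).
E = 170 GPa = 170000 uN/um^2
Step 3: Calculate tip deflection.
delta = F * L^3 / (3 * E * I)
delta = 7.3 * 318^3 / (3 * 170000 * 285.8333)
delta = 1.6104 um


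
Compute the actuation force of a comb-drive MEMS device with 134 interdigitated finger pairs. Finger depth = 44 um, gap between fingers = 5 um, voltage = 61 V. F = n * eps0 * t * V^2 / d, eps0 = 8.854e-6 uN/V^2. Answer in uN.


Step 1: Parameters: n=134, eps0=8.854e-6 uN/V^2, t=44 um, V=61 V, d=5 um
Step 2: V^2 = 3721
Step 3: F = 134 * 8.854e-6 * 44 * 3721 / 5
F = 38.85 uN


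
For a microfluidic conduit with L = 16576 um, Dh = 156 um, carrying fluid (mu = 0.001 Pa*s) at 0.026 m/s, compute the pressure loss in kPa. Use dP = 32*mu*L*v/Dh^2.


Step 1: Convert to SI: L = 16576e-6 m, Dh = 156e-6 m
Step 2: dP = 32 * 0.001 * 16576e-6 * 0.026 / (156e-6)^2
Step 3: dP = 566.70 Pa
Step 4: Convert to kPa: dP = 0.57 kPa


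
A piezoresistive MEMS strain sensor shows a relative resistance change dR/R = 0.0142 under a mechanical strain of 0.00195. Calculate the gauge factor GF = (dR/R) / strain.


Step 1: Identify values.
dR/R = 0.0142, strain = 0.00195
Step 2: GF = (dR/R) / strain = 0.0142 / 0.00195
GF = 7.3


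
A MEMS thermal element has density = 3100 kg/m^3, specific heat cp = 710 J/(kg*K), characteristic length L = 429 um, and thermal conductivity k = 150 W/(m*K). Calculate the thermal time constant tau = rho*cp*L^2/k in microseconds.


Step 1: Convert L to m: L = 429e-6 m
Step 2: L^2 = (429e-6)^2 = 1.84041e-07 m^2
Step 3: tau = 3100 * 710 * 1.84041e-07 / 150 = 2.70049494e-03 s
Step 4: Convert to microseconds (multiply by 1e6).
tau = 2700.495 us


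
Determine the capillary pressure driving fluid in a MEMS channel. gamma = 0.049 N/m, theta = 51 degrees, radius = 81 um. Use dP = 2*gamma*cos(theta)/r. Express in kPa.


Step 1: cos(51 deg) = 0.6293
Step 2: Convert r to m: r = 81e-6 m
Step 3: dP = 2 * 0.049 * 0.6293 / 81e-6 = 761.4 Pa
Step 4: Convert Pa to kPa (divide by 1000).
dP = 0.76 kPa


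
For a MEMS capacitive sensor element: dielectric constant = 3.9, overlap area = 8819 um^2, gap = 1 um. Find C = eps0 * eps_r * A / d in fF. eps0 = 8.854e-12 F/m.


Step 1: Convert area to m^2: A = 8819e-12 m^2
Step 2: Convert gap to m: d = 1e-6 m
Step 3: C = eps0 * eps_r * A / d
C = 8.854e-12 * 3.9 * 8819e-12 / 1e-6
Step 4: Convert to fF (multiply by 1e15).
C = 304.53 fF


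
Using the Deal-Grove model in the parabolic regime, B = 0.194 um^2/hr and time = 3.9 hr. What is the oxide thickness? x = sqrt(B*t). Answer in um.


Step 1: Compute B*t = 0.194 * 3.9 = 0.7566
Step 2: x = sqrt(0.7566)
x = 0.87 um


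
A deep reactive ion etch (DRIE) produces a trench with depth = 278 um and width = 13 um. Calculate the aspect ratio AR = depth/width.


Step 1: AR = depth / width
Step 2: AR = 278 / 13
AR = 21.4


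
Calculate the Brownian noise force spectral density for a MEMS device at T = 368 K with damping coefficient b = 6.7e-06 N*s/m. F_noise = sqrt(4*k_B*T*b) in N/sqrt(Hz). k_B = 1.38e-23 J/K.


Step 1: Compute 4 * k_B * T * b
= 4 * 1.38e-23 * 368 * 6.7e-06
= 1.3610e-25 N^2/Hz
Step 2: F_noise = sqrt(1.3610e-25)
F_noise = 3.69e-13 N/sqrt(Hz)


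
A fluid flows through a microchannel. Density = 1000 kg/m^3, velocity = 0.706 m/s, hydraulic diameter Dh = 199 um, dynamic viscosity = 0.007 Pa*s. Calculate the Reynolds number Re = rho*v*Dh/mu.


Step 1: Convert Dh to meters: Dh = 199e-6 m
Step 2: Re = rho * v * Dh / mu
Re = 1000 * 0.706 * 199e-6 / 0.007
Re = 20.071


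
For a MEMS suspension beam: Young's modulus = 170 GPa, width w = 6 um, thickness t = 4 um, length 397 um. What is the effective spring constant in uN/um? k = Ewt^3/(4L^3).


Step 1: Convert E to consistent units (1 GPa = 1000 uN/um^2).
E = 170 GPa = 170000 uN/um^2
Step 2: Compute t^3 = 4^3 = 64
Step 3: Compute L^3 = 397^3 = 62570773
Step 4: k = 170000 * 6 * 64 / (4 * 62570773)
k = 0.2608 uN/um


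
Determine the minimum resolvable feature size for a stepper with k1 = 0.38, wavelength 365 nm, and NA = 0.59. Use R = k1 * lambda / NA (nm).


Step 1: Identify values: k1 = 0.38, lambda = 365 nm, NA = 0.59
Step 2: R = k1 * lambda / NA
R = 0.38 * 365 / 0.59
R = 235.1 nm


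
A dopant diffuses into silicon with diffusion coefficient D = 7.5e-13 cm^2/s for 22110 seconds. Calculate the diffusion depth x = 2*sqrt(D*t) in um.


Step 1: Compute D*t = 7.5e-13 * 22110 = 1.65825e-08 cm^2
Step 2: sqrt(D*t) = 1.28773e-04 cm
Step 3: x = 2 * 1.28773e-04 cm = 2.57546e-04 cm
Step 4: Convert to um (1 cm = 1e4 um): x = 2.575 um


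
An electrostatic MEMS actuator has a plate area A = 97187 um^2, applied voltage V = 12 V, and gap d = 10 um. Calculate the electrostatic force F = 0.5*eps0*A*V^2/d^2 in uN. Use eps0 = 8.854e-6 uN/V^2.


Step 1: Identify parameters.
eps0 = 8.854e-6 uN/V^2, A = 97187 um^2, V = 12 V, d = 10 um
Step 2: Compute V^2 = 12^2 = 144
Step 3: Compute d^2 = 10^2 = 100
Step 4: F = 0.5 * 8.854e-6 * 97187 * 144 / 100
F = 0.62 uN


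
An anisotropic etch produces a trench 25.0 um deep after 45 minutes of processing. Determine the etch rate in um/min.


Step 1: Etch rate = depth / time
Step 2: rate = 25.0 / 45
rate = 0.556 um/min


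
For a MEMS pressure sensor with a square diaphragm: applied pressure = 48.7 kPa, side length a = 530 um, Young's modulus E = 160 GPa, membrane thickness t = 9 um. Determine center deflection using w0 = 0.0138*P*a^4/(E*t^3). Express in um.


Step 1: Convert pressure to compatible units (E is in GPa, so P in GPa).
P = 48.7 kPa = 48.7e-6 GPa
Step 2: Compute numerator: 0.0138 * P * a^4.
a^4 = 530^4 = 78904810000
numerator = 0.0138 * 48.7e-6 * 78904810000 = 5.30288e+04
Step 3: Compute denominator: E * t^3 = 160 * 9^3 = 116640
Step 4: w0 = numerator / denominator = 5.30288e+04 / 116640 = 0.4546 um


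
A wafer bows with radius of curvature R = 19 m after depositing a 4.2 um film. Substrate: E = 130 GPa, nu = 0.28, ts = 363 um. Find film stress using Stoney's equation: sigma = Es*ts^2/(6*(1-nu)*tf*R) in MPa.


Step 1: Compute numerator: Es * ts^2 = 130 * 363^2 = 17129970 (GPa*um^2)
Step 2: Compute denominator (R in um): 6*(1-nu)*tf*R = 6*0.72*4.2*19e6 = 344736000.0 (um^2)
Step 3: sigma (GPa) = 17129970 / 344736000.0 = 4.969e-02 GPa
Step 4: Convert to MPa (x1000): sigma = 49.7 MPa


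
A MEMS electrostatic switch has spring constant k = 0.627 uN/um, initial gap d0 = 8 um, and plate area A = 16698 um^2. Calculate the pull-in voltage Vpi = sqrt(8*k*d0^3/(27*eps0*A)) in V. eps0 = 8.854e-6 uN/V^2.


Step 1: Compute numerator: 8 * k * d0^3 = 8 * 0.627 * 8^3 = 2568.192
Step 2: Compute denominator: 27 * eps0 * A = 27 * 8.854e-6 * 16698 = 3.99179
Step 3: Vpi = sqrt(2568.192 / 3.99179)
Vpi = 25.36 V


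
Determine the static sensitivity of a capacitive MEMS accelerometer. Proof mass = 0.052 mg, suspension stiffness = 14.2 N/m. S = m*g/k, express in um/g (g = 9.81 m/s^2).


Step 1: Convert mass: m = 0.052 mg = 5.20e-08 kg
Step 2: S = m * g / k = 5.20e-08 * 9.81 / 14.2
Step 3: S = 3.59e-08 m/g
Step 4: Convert to um/g: S = 0.036 um/g


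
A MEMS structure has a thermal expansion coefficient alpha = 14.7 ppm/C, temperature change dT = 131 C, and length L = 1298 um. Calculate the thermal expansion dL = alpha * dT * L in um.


Step 1: Convert CTE: alpha = 14.7 ppm/C = 14.7e-6 /C
Step 2: dL = 14.7e-6 * 131 * 1298
dL = 2.4996 um


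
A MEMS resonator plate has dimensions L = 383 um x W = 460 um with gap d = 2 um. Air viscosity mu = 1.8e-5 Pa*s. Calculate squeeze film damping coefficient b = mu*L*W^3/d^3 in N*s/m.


Step 1: Convert to SI.
L = 383e-6 m, W = 460e-6 m, d = 2e-6 m
Step 2: W^3 = (460e-6)^3 = 9.73e-11 m^3
Step 3: d^3 = (2e-6)^3 = 8.00e-18 m^3
Step 4: b = 1.8e-5 * 383e-6 * 9.73e-11 / 8.00e-18
b = 8.39e-02 N*s/m


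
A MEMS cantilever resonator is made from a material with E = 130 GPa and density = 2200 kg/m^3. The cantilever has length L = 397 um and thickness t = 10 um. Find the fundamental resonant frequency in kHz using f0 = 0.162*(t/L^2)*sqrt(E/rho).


Step 1: Convert units to SI.
t_SI = 10e-6 m, L_SI = 397e-6 m
Step 2: Calculate sqrt(E/rho).
sqrt(130e9 / 2200) = 7687.06 m/s
Step 3: Compute f0.
f0 = 0.162 * 10e-6 / (397e-6)^2 * 7687.06 = 79012.2 Hz = 79.01 kHz


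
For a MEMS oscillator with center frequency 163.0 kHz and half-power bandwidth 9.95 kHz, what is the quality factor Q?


Step 1: Q = f0 / bandwidth
Step 2: Q = 163.0 / 9.95
Q = 16.4


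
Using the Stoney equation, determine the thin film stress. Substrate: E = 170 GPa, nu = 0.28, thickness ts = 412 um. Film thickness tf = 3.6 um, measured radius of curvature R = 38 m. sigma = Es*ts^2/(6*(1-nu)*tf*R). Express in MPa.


Step 1: Compute numerator: Es * ts^2 = 170 * 412^2 = 28856480 (GPa*um^2)
Step 2: Compute denominator (R in um): 6*(1-nu)*tf*R = 6*0.72*3.6*38e6 = 590976000.0 (um^2)
Step 3: sigma (GPa) = 28856480 / 590976000.0 = 4.8829e-02 GPa
Step 4: Convert to MPa (x1000): sigma = 48.8 MPa


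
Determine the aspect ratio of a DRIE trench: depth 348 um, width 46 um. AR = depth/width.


Step 1: AR = depth / width
Step 2: AR = 348 / 46
AR = 7.6


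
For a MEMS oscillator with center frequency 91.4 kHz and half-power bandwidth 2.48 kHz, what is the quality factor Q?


Step 1: Q = f0 / bandwidth
Step 2: Q = 91.4 / 2.48
Q = 36.9


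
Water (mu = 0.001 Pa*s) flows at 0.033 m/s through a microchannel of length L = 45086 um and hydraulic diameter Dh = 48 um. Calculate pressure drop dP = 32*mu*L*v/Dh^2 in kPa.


Step 1: Convert to SI: L = 45086e-6 m, Dh = 48e-6 m
Step 2: dP = 32 * 0.001 * 45086e-6 * 0.033 / (48e-6)^2
Step 3: dP = 20664.42 Pa
Step 4: Convert to kPa: dP = 20.66 kPa
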